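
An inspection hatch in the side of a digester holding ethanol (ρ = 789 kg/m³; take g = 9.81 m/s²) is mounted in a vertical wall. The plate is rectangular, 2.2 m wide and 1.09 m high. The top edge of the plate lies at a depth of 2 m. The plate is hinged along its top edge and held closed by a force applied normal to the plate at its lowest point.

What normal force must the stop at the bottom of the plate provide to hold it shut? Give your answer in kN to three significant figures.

P ≈ 25.3 kN

γ = ρg = 789 × 9.81 / 1000 = 7.74009 kN/m³.
The centroid lies 1.09/2 = 0.545 m below the top edge, so the centroid depth is h_c = 2 + 0.545 = 2.545 m.
A = 2.2 × 1.09 = 2.398 m².
Resultant F = γ·h_c·A = 7.74009 × 2.545 × 2.398 = 47.2371 kN.
I_c = b·h³/12 = 2.2 × 1.09³/12 = 0.237422 m⁴.
Centre of pressure: y_p = y_c + I_c/(y_c·A) = 2.545 + 0.237422/(2.545 × 2.398) = 2.545 + 0.0389031 = 2.5839 m along the plane.
The resultant acts 0.545 + 0.0389031 = 0.583903 m (along the plate) below the hinge at the top edge, so the moment about the hinge is M = F × 0.583903 = 47.2371 × 0.583903 = 27.5819 kN·m.
A normal force at the bottom, 1.09 m from the hinge, must supply this moment: P = 27.5819/1.09 = 25.3045 kN.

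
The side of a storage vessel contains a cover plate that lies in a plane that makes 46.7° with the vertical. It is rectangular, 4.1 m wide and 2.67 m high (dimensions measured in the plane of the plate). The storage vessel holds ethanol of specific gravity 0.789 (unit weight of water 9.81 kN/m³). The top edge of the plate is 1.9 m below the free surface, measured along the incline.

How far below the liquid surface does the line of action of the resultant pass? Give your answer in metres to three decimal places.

γ = 0.789 × 9.81 = 7.74009 kN/m³.
The plate makes 46.7° with the vertical, i.e. θ = 90° − 46.7° = 43.3° to the horizontal. Measuring y along the incline from the free-surface line, vertical depth h = y·sinθ with sinθ = 0.685818.
The centroid lies 2.67/2 = 1.335 m below the top edge, so y_c = 1.9 + 1.335 = 3.235 m and h_c = 3.235 × 0.685818 = 2.21862 m.
A = 4.1 × 2.67 = 10.947 m².
Resultant F = γ·h_c·A = 7.74009 × 2.21862 × 10.947 = 187.985 kN.
I_c = b·h³/12 = 4.1 × 2.67³/12 = 6.50334 m⁴.
Centre of pressure: y_p = y_c + I_c/(y_c·A) = 3.235 + 6.50334/(3.235 × 10.947) = 3.235 + 0.18364 = 3.41864 m along the plane.
Vertically, h_p = y_p·sinθ = 3.41864 × 0.685818 = 2.34456 m.

h_p = 2.345 m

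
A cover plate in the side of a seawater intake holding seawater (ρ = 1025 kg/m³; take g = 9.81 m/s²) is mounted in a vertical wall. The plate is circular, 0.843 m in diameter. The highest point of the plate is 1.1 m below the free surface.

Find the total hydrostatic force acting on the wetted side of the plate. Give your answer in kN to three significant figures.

F ≈ 8.54 kN

γ = ρg = 1025 × 9.81 / 1000 = 10.05525 kN/m³.
The centroid is at the centre, 0.4215 m below the top of the plate, so the centroid depth is h_c = 1.1 + 0.4215 = 1.5215 m.
A = π(0.4215)² = 0.558142 m².
Resultant F = γ·h_c·A = 10.05525 × 1.5215 × 0.558142 = 8.53905 kN.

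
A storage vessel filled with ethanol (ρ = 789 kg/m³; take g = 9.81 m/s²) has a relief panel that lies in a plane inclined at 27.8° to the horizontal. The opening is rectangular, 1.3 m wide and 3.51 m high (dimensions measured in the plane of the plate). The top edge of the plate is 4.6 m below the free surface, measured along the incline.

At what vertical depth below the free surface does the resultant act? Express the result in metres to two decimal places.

γ = ρg = 789 × 9.81 / 1000 = 7.74009 kN/m³.
Let θ = 27.8° be the plate's angle to the horizontal; measure y along the incline from where the plane meets the free surface. Vertical depth h = y·sinθ with sinθ = 0.466387.
The centroid lies 3.51/2 = 1.755 m below the top edge, so y_c = 4.6 + 1.755 = 6.355 m and h_c = 6.355 × 0.466387 = 2.96389 m.
A = 1.3 × 3.51 = 4.563 m².
Resultant F = γ·h_c·A = 7.74009 × 2.96389 × 4.563 = 104.679 kN.
I_c = b·h³/12 = 1.3 × 3.51³/12 = 4.68472 m⁴.
Centre of pressure: y_p = y_c + I_c/(y_c·A) = 6.355 + 4.68472/(6.355 × 4.563) = 6.355 + 0.161554 = 6.51655 m along the plane.
Vertically, h_p = y_p·sinθ = 6.51655 × 0.466387 = 3.03923 m.

h_p = 3.04 m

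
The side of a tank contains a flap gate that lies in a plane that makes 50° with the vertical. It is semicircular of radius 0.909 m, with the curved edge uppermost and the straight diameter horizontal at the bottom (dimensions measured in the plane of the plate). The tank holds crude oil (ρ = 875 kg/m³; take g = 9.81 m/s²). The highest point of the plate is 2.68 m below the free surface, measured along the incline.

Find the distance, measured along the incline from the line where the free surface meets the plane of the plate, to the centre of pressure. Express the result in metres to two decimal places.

y_p = 3.22 m

γ = ρg = 875 × 9.81 / 1000 = 8.58375 kN/m³.
The plate makes 50° with the vertical, i.e. θ = 90° − 50° = 40° to the horizontal. Measuring y along the incline from the free-surface line, vertical depth h = y·sinθ with sinθ = 0.642788.
The centroid lies 4r/(3π) = 0.385792 m above the diameter, so r − 4r/(3π) = 0.909 − 0.385792 = 0.523208 m below the topmost point, so y_c = 2.68 + 0.523208 = 3.20321 m and h_c = 3.20321 × 0.642788 = 2.05898 m.
A = πr²/2 = π × 0.909²/2 = 1.29792 m².
Resultant F = γ·h_c·A = 8.58375 × 2.05898 × 1.29792 = 22.9391 kN.
I_c = (π/8 − 8/(9π))·r⁴ = 0.109757 × 0.909⁴ = 0.0749355 m⁴.
Centre of pressure: y_p = y_c + I_c/(y_c·A) = 3.20321 + 0.0749355/(3.20321 × 1.29792) = 3.20321 + 0.0180241 = 3.22123 m along the plane.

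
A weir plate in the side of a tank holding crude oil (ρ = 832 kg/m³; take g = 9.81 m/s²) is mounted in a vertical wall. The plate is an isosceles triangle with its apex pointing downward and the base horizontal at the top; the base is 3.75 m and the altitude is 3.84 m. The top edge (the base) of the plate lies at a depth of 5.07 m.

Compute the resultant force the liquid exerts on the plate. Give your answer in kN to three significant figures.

γ = ρg = 832 × 9.81 / 1000 = 8.16192 kN/m³.
With the apex down, the centroid sits h/3 = 3.84/3 = 1.28 m below the base (the top edge), so the centroid depth is h_c = 5.07 + 1.28 = 6.35 m.
A = ½ × 3.75 × 3.84 = 7.2 m².
Resultant F = γ·h_c·A = 8.16192 × 6.35 × 7.2 = 373.163 kN.

F ≈ 373 kN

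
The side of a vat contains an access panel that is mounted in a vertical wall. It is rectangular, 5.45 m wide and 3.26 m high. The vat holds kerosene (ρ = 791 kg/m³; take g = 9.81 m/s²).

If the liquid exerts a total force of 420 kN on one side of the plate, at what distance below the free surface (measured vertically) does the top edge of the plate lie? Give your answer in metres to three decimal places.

γ = ρg = 791 × 9.81 / 1000 = 7.75971 kN/m³.
A = 5.45 × 3.26 = 17.767 m².
From F = γ·h_c·A, the centroid depth is h_c = 420/(7.75971 × 17.767) = 3.04642 m.
The centroid lies 3.26/2 = 1.63 m below the top edge, so the top edge sits at h_top = 3.04642 − 1.63 = 1.41642 m below the surface.

d_top ≈ 1.416 m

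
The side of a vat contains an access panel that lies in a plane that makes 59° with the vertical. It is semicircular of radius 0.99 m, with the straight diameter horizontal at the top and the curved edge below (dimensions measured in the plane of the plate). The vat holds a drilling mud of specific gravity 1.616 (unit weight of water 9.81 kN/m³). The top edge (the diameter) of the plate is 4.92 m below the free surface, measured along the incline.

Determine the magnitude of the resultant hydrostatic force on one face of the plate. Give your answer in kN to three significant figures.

γ = 1.616 × 9.81 = 15.85296 kN/m³.
The plate makes 59° with the vertical, i.e. θ = 90° − 59° = 31° to the horizontal. Measuring y along the incline from the free-surface line, vertical depth h = y·sinθ with sinθ = 0.515038.
The centroid of a semicircle lies 4r/(3π) = 0.420169 m from the diameter, here below the top edge, so y_c = 4.92 + 0.420169 = 5.34017 m and h_c = 5.34017 × 0.515038 = 2.75039 m.
A = πr²/2 = π × 0.99²/2 = 1.53954 m².
Resultant F = γ·h_c·A = 15.85296 × 2.75039 × 1.53954 = 67.1268 kN.

F ≈ 67.1 kN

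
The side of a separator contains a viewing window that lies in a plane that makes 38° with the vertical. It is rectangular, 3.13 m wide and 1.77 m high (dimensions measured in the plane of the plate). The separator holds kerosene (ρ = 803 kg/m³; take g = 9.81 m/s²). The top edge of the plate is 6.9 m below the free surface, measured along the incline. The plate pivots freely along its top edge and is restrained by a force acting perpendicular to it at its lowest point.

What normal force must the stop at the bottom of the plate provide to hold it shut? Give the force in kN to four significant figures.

P ≈ 138.9 kN

γ = ρg = 803 × 9.81 / 1000 = 7.87743 kN/m³.
The plate makes 38° with the vertical, i.e. θ = 90° − 38° = 52° to the horizontal. Measuring y along the incline from the free-surface line, vertical depth h = y·sinθ with sinθ = 0.788011.
The centroid lies 1.77/2 = 0.885 m below the top edge, so y_c = 6.9 + 0.885 = 7.785 m and h_c = 7.785 × 0.788011 = 6.13467 m.
A = 3.13 × 1.77 = 5.5401 m².
Resultant F = γ·h_c·A = 7.87743 × 6.13467 × 5.5401 = 267.728 kN.
I_c = b·h³/12 = 3.13 × 1.77³/12 = 1.44638 m⁴.
Centre of pressure: y_p = y_c + I_c/(y_c·A) = 7.785 + 1.44638/(7.785 × 5.5401) = 7.785 + 0.0335356 = 7.81854 m along the plane.
The resultant acts 0.885 + 0.0335356 = 0.918536 m (along the plate) below the hinge at the top edge, so the moment about the hinge is M = F × 0.918536 = 267.728 × 0.918536 = 245.918 kN·m.
A normal force at the bottom, 1.77 m from the hinge, must supply this moment: P = 245.918/1.77 = 138.937 kN.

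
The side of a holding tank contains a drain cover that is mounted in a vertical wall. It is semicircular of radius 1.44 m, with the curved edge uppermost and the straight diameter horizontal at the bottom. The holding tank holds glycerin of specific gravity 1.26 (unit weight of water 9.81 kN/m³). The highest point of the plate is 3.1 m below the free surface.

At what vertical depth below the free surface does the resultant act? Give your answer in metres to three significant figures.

h_p = 3.97 m

γ = 1.26 × 9.81 = 12.3606 kN/m³.
The centroid lies 4r/(3π) = 0.611155 m above the diameter, so r − 4r/(3π) = 1.44 − 0.611155 = 0.828845 m below the topmost point, so the centroid depth is h_c = 3.1 + 0.828845 = 3.92884 m.
A = πr²/2 = π × 1.44²/2 = 3.2572 m².
Resultant F = γ·h_c·A = 12.3606 × 3.92884 × 3.2572 = 158.179 kN.
I_c = (π/8 − 8/(9π))·r⁴ = 0.109757 × 1.44⁴ = 0.471935 m⁴.
Centre of pressure: y_p = y_c + I_c/(y_c·A) = 3.92884 + 0.471935/(3.92884 × 3.2572) = 3.92884 + 0.0368785 = 3.96572 m along the plane.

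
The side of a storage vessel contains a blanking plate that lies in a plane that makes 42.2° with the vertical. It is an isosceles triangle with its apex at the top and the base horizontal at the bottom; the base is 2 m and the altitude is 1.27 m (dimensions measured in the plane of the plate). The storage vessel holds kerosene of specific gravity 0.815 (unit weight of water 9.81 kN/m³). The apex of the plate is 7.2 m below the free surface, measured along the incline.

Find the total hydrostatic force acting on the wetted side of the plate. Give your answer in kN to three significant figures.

γ = 0.815 × 9.81 = 7.99515 kN/m³.
The plate makes 42.2° with the vertical, i.e. θ = 90° − 42.2° = 47.8° to the horizontal. Measuring y along the incline from the free-surface line, vertical depth h = y·sinθ with sinθ = 0.740805.
With the apex up, the centroid sits 2h/3 = 2 × 1.27/3 = 0.846667 m below the apex, so y_c = 7.2 + 0.846667 = 8.04667 m and h_c = 8.04667 × 0.740805 = 5.96101 m.
A = ½ × 2 × 1.27 = 1.27 m².
Resultant F = γ·h_c·A = 7.99515 × 5.96101 × 1.27 = 60.5271 kN.

F ≈ 60.5 kN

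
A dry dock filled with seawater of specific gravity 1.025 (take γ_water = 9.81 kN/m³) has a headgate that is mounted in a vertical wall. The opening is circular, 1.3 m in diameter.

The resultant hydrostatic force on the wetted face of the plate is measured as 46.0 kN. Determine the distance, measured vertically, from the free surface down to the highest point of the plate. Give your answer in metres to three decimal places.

d_top ≈ 2.797 m

γ = 1.025 × 9.81 = 10.05525 kN/m³.
A = π(0.65)² = 1.32732 m².
From F = γ·h_c·A, the centroid depth is h_c = 46.0/(10.05525 × 1.32732) = 3.44659 m.
The centroid is at the centre, 0.65 m below the top of the plate, so the highest point sits at h_top = 3.44659 − 0.65 = 2.79659 m below the surface.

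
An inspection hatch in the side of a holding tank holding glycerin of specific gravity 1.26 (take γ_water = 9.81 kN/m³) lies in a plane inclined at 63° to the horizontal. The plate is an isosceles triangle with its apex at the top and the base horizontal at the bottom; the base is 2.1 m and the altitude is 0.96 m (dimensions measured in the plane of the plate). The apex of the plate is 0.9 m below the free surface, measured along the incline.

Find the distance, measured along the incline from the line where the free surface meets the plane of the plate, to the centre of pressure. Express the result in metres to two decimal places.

γ = 1.26 × 9.81 = 12.3606 kN/m³.
Let θ = 63° be the plate's angle to the horizontal; measure y along the incline from where the plane meets the free surface. Vertical depth h = y·sinθ with sinθ = 0.891007.
With the apex up, the centroid sits 2h/3 = 2 × 0.96/3 = 0.64 m below the apex, so y_c = 0.9 + 0.64 = 1.54 m and h_c = 1.54 × 0.891007 = 1.37215 m.
A = ½ × 2.1 × 0.96 = 1.008 m².
Resultant F = γ·h_c·A = 12.3606 × 1.37215 × 1.008 = 17.0963 kN.
I_c = b·h³/36 = 2.1 × 0.96³/36 = 0.0516096 m⁴.
Centre of pressure: y_p = y_c + I_c/(y_c·A) = 1.54 + 0.0516096/(1.54 × 1.008) = 1.54 + 0.0332468 = 1.57325 m along the plane.

y_p = 1.57 m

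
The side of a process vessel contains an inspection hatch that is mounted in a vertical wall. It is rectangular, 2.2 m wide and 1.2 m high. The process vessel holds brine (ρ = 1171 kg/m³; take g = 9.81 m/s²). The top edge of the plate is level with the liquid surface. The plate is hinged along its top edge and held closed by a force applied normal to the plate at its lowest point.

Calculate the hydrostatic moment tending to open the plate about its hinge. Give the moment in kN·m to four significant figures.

M ≈ 14.56 kN·m

γ = ρg = 1171 × 9.81 / 1000 = 11.48751 kN/m³.
The centroid lies 1.2/2 = 0.6 m below the top edge, so the centroid depth is h_c = 0.6 m.
A = 2.2 × 1.2 = 2.64 m².
Resultant F = γ·h_c·A = 11.48751 × 0.6 × 2.64 = 18.1962 kN.
I_c = b·h³/12 = 2.2 × 1.2³/12 = 0.3168 m⁴.
Centre of pressure: y_p = y_c + I_c/(y_c·A) = 0.6 + 0.3168/(0.6 × 2.64) = 0.6 + 0.2 = 0.8 m along the plane.
The resultant acts 0.6 + 0.2 = 0.8 m (along the plate) below the hinge at the top edge, so the moment about the hinge is M = F × 0.8 = 18.1962 × 0.8 = 14.557 kN·m.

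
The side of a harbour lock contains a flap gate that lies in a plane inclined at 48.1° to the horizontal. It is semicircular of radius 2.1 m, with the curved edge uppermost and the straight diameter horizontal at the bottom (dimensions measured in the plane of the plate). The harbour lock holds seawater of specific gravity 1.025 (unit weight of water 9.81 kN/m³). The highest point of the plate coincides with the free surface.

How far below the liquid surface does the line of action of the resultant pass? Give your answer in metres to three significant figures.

γ = 1.025 × 9.81 = 10.05525 kN/m³.
Let θ = 48.1° be the plate's angle to the horizontal; measure y along the incline from where the plane meets the free surface. Vertical depth h = y·sinθ with sinθ = 0.744312.
The centroid lies 4r/(3π) = 0.891268 m above the diameter, so r − 4r/(3π) = 2.1 − 0.891268 = 1.20873 m below the topmost point, so y_c = 1.20873 m and h_c = 1.20873 × 0.744312 = 0.899672 m.
A = πr²/2 = π × 2.1²/2 = 6.92721 m².
Resultant F = γ·h_c·A = 10.05525 × 0.899672 × 6.92721 = 62.6665 kN.
I_c = (π/8 − 8/(9π))·r⁴ = 0.109757 × 2.1⁴ = 2.13457 m⁴.
Centre of pressure: y_p = y_c + I_c/(y_c·A) = 1.20873 + 2.13457/(1.20873 × 6.92721) = 1.20873 + 0.254931 = 1.46366 m along the plane.
Vertically, h_p = y_p·sinθ = 1.46366 × 0.744312 = 1.08942 m.

h_p = 1.09 m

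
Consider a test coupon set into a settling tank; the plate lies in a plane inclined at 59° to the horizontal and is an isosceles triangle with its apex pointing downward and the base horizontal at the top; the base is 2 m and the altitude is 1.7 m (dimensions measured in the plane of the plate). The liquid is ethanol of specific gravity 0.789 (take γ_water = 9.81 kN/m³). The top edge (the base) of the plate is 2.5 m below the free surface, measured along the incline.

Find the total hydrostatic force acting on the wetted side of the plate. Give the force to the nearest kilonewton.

γ = 0.789 × 9.81 = 7.74009 kN/m³.
Let θ = 59° be the plate's angle to the horizontal; measure y along the incline from where the plane meets the free surface. Vertical depth h = y·sinθ with sinθ = 0.857167.
With the apex down, the centroid sits h/3 = 1.7/3 = 0.566667 m below the base (the top edge), so y_c = 2.5 + 0.566667 = 3.06667 m and h_c = 3.06667 × 0.857167 = 2.62865 m.
A = ½ × 2 × 1.7 = 1.7 m².
Resultant F = γ·h_c·A = 7.74009 × 2.62865 × 1.7 = 34.5882 kN.

F ≈ 35 kN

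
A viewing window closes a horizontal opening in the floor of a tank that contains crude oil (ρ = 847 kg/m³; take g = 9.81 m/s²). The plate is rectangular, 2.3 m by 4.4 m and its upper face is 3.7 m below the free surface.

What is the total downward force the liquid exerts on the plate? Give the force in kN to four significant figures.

F ≈ 311.1 kN

γ = ρg = 847 × 9.81 / 1000 = 8.30907 kN/m³.
The plate is horizontal, so pressure is uniform at p = γ·h = 8.30907 × 3.7 = 30.7436 kN/m².
A = 2.3 × 4.4 = 10.12 m².
F = p·A = 30.7436 × 10.12 = 311.125 kN.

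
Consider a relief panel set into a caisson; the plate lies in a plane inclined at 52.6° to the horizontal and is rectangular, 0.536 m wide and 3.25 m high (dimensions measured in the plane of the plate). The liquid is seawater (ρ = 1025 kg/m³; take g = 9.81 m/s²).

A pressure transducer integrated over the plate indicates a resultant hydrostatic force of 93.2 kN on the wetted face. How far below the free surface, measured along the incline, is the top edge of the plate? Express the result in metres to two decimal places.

y_top ≈ 5.07 m

γ = ρg = 1025 × 9.81 / 1000 = 10.05525 kN/m³.
A = 0.536 × 3.25 = 1.742 m².
From F = γ·h_c·A, the centroid depth is h_c = 93.2/(10.05525 × 1.742) = 5.32077 m.
Let θ = 52.6° be the plate's angle to the horizontal; measure y along the incline from where the plane meets the free surface. Vertical depth h = y·sinθ with sinθ = 0.794415.
Along the incline, y_c = h_c/sinθ = 5.32077/0.794415 = 6.69772 m.
The centroid lies 3.25/2 = 1.625 m below the top edge, so the top edge sits at y_top = 6.69772 − 1.625 = 5.07272 m along the incline.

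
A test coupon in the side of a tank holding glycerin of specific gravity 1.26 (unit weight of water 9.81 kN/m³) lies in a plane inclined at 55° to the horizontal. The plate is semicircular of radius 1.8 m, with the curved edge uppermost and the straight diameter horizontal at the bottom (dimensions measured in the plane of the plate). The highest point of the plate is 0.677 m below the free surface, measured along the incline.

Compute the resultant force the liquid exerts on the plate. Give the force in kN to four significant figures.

F ≈ 88.28 kN

γ = 1.26 × 9.81 = 12.3606 kN/m³.
Let θ = 55° be the plate's angle to the horizontal; measure y along the incline from where the plane meets the free surface. Vertical depth h = y·sinθ with sinθ = 0.819152.
The centroid lies 4r/(3π) = 0.763944 m above the diameter, so r − 4r/(3π) = 1.8 − 0.763944 = 1.03606 m below the topmost point, so y_c = 0.677 + 1.03606 = 1.71306 m and h_c = 1.71306 × 0.819152 = 1.40326 m.
A = πr²/2 = π × 1.8²/2 = 5.08938 m².
Resultant F = γ·h_c·A = 12.3606 × 1.40326 × 5.08938 = 88.276 kN.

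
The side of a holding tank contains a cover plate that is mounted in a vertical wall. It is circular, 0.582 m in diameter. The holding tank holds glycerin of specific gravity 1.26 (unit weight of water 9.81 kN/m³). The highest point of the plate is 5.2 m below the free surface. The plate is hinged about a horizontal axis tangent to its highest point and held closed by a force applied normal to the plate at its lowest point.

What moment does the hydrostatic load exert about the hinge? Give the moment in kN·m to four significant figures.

γ = 1.26 × 9.81 = 12.3606 kN/m³.
The centroid is at the centre, 0.291 m below the top of the plate, so the centroid depth is h_c = 5.2 + 0.291 = 5.491 m.
A = π(0.291)² = 0.266033 m².
Resultant F = γ·h_c·A = 12.3606 × 5.491 × 0.266033 = 18.0562 kN.
I_c = πr⁴/4 = π × 0.291⁴/4 = 0.00563199 m⁴.
Centre of pressure: y_p = y_c + I_c/(y_c·A) = 5.491 + 0.00563199/(5.491 × 0.266033) = 5.491 + 0.00385545 = 5.49486 m along the plane.
The resultant acts 0.291 + 0.00385545 = 0.294855 m (along the plate) below the hinge at the top edge, so the moment about the hinge is M = F × 0.294855 = 18.0562 × 0.294855 = 5.32396 kN·m.

M ≈ 5.324 kN·m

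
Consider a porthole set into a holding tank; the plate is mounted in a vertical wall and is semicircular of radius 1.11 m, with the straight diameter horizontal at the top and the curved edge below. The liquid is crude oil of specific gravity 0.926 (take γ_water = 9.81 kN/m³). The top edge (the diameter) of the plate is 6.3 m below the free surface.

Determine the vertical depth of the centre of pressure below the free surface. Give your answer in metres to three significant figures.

γ = 0.926 × 9.81 = 9.08406 kN/m³.
The centroid of a semicircle lies 4r/(3π) = 0.471099 m from the diameter, here below the top edge, so the centroid depth is h_c = 6.3 + 0.471099 = 6.7711 m.
A = πr²/2 = π × 1.11²/2 = 1.93538 m².
Resultant F = γ·h_c·A = 9.08406 × 6.7711 × 1.93538 = 119.043 kN.
I_c = (π/8 − 8/(9π))·r⁴ = 0.109757 × 1.11⁴ = 0.166619 m⁴.
Centre of pressure: y_p = y_c + I_c/(y_c·A) = 6.7711 + 0.166619/(6.7711 × 1.93538) = 6.7711 + 0.0127145 = 6.78381 m along the plane.

h_p = 6.78 m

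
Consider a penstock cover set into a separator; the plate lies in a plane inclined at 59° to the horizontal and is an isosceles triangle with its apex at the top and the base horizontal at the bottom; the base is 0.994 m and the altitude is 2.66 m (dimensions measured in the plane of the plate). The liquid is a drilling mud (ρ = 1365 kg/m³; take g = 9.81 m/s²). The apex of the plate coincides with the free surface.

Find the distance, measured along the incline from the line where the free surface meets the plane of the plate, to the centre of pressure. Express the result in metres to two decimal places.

y_p = 2.00 m

γ = ρg = 1365 × 9.81 / 1000 = 13.39065 kN/m³.
Let θ = 59° be the plate's angle to the horizontal; measure y along the incline from where the plane meets the free surface. Vertical depth h = y·sinθ with sinθ = 0.857167.
With the apex up, the centroid sits 2h/3 = 2 × 2.66/3 = 1.77333 m below the apex, so y_c = 1.77333 m and h_c = 1.77333 × 0.857167 = 1.52004 m.
A = ½ × 0.994 × 2.66 = 1.32202 m².
Resultant F = γ·h_c·A = 13.39065 × 1.52004 × 1.32202 = 26.9088 kN.
I_c = b·h³/36 = 0.994 × 2.66³/36 = 0.519671 m⁴.
Centre of pressure: y_p = y_c + I_c/(y_c·A) = 1.77333 + 0.519671/(1.77333 × 1.32202) = 1.77333 + 0.221667 = 1.995 m along the plane.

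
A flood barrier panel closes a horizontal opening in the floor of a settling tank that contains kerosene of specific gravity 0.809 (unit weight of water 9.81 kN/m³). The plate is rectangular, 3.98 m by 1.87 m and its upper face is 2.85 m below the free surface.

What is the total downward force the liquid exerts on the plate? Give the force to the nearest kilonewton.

F ≈ 168 kN

γ = 0.809 × 9.81 = 7.93629 kN/m³.
The plate is horizontal, so pressure is uniform at p = γ·h = 7.93629 × 2.85 = 22.6184 kN/m².
A = 3.98 × 1.87 = 7.4426 m².
F = p·A = 22.6184 × 7.4426 = 168.34 kN.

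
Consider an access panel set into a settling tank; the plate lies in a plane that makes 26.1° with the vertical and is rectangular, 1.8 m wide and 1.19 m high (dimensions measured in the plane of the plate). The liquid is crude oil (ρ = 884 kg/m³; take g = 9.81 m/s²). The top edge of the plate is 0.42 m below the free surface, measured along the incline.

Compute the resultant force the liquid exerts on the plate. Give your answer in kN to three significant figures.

γ = ρg = 884 × 9.81 / 1000 = 8.67204 kN/m³.
The plate makes 26.1° with the vertical, i.e. θ = 90° − 26.1° = 63.9° to the horizontal. Measuring y along the incline from the free-surface line, vertical depth h = y·sinθ with sinθ = 0.898028.
The centroid lies 1.19/2 = 0.595 m below the top edge, so y_c = 0.42 + 0.595 = 1.015 m and h_c = 1.015 × 0.898028 = 0.911498 m.
A = 1.8 × 1.19 = 2.142 m².
Resultant F = γ·h_c·A = 8.67204 × 0.911498 × 2.142 = 16.9315 kN.

F ≈ 16.9 kN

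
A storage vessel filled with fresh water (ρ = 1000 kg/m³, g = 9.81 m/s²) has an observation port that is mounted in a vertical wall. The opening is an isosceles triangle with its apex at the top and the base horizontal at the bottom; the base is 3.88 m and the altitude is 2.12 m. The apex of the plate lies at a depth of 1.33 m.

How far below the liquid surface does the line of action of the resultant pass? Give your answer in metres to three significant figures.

h_p = 2.83 m

γ = ρg = 1000 × 9.81 = 9810 N/m³ = 9.81 kN/m³.
With the apex up, the centroid sits 2h/3 = 2 × 2.12/3 = 1.41333 m below the apex, so the centroid depth is h_c = 1.33 + 1.41333 = 2.74333 m.
A = ½ × 3.88 × 2.12 = 4.1128 m².
Resultant F = γ·h_c·A = 9.81 × 2.74333 × 4.1128 = 110.684 kN.
I_c = b·h³/36 = 3.88 × 2.12³/36 = 1.02692 m⁴.
Centre of pressure: y_p = y_c + I_c/(y_c·A) = 2.74333 + 1.02692/(2.74333 × 4.1128) = 2.74333 + 0.0910167 = 2.83435 m along the plane.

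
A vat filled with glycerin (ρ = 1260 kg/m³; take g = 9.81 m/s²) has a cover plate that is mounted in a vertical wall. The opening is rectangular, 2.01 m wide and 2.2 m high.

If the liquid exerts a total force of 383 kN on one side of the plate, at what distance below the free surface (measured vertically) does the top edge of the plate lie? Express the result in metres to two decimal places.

d_top ≈ 5.91 m

γ = ρg = 1260 × 9.81 / 1000 = 12.3606 kN/m³.
A = 2.01 × 2.2 = 4.422 m².
From F = γ·h_c·A, the centroid depth is h_c = 383/(12.3606 × 4.422) = 7.00713 m.
The centroid lies 2.2/2 = 1.1 m below the top edge, so the top edge sits at h_top = 7.00713 − 1.1 = 5.90713 m below the surface.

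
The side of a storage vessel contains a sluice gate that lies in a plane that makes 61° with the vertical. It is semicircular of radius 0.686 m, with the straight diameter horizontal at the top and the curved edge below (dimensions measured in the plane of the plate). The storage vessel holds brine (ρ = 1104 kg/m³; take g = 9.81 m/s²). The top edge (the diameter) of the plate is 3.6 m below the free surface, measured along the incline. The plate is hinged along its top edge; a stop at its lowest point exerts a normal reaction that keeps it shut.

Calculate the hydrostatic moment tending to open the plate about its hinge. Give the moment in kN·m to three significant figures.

M ≈ 4.52 kN·m

γ = ρg = 1104 × 9.81 / 1000 = 10.83024 kN/m³.
The plate makes 61° with the vertical, i.e. θ = 90° − 61° = 29° to the horizontal. Measuring y along the incline from the free-surface line, vertical depth h = y·sinθ with sinθ = 0.484810.
The centroid of a semicircle lies 4r/(3π) = 0.291147 m from the diameter, here below the top edge, so y_c = 3.6 + 0.291147 = 3.89115 m and h_c = 3.89115 × 0.484810 = 1.88647 m.
A = πr²/2 = π × 0.686²/2 = 0.73921 m².
Resultant F = γ·h_c·A = 10.83024 × 1.88647 × 0.73921 = 15.1027 kN.
I_c = (π/8 − 8/(9π))·r⁴ = 0.109757 × 0.686⁴ = 0.0243069 m⁴.
Centre of pressure: y_p = y_c + I_c/(y_c·A) = 3.89115 + 0.0243069/(3.89115 × 0.73921) = 3.89115 + 0.00845053 = 3.8996 m along the plane.
The resultant acts 0.291147 + 0.00845053 = 0.299598 m (along the plate) below the hinge at the top edge, so the moment about the hinge is M = F × 0.299598 = 15.1027 × 0.299598 = 4.52474 kN·m.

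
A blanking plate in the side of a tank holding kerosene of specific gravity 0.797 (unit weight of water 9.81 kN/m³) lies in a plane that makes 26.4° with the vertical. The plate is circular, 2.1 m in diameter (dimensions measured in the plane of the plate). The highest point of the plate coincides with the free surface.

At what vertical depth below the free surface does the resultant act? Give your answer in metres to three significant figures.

h_p = 1.18 m

γ = 0.797 × 9.81 = 7.81857 kN/m³.
The plate makes 26.4° with the vertical, i.e. θ = 90° − 26.4° = 63.6° to the horizontal. Measuring y along the incline from the free-surface line, vertical depth h = y·sinθ with sinθ = 0.895712.
The centroid is at the centre, 1.05 m below the top of the plate, so y_c = 1.05 m and h_c = 1.05 × 0.895712 = 0.940498 m.
A = π(1.05)² = 3.46361 m².
Resultant F = γ·h_c·A = 7.81857 × 0.940498 × 3.46361 = 25.4691 kN.
I_c = πr⁴/4 = π × 1.05⁴/4 = 0.954656 m⁴.
Centre of pressure: y_p = y_c + I_c/(y_c·A) = 1.05 + 0.954656/(1.05 × 3.46361) = 1.05 + 0.2625 = 1.3125 m along the plane.
Vertically, h_p = y_p·sinθ = 1.3125 × 0.895712 = 1.17562 m.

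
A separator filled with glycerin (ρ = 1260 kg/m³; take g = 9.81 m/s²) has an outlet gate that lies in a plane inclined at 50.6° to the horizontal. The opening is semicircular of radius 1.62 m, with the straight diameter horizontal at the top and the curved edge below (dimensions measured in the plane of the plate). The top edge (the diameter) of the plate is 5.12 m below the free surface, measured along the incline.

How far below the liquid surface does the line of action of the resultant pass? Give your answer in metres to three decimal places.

h_p = 4.512 m

γ = ρg = 1260 × 9.81 / 1000 = 12.3606 kN/m³.
Let θ = 50.6° be the plate's angle to the horizontal; measure y along the incline from where the plane meets the free surface. Vertical depth h = y·sinθ with sinθ = 0.772734.
The centroid of a semicircle lies 4r/(3π) = 0.687549 m from the diameter, here below the top edge, so y_c = 5.12 + 0.687549 = 5.80755 m and h_c = 5.80755 × 0.772734 = 4.48769 m.
A = πr²/2 = π × 1.62²/2 = 4.1224 m².
Resultant F = γ·h_c·A = 12.3606 × 4.48769 × 4.1224 = 228.672 kN.
I_c = (π/8 − 8/(9π))·r⁴ = 0.109757 × 1.62⁴ = 0.755949 m⁴.
Centre of pressure: y_p = y_c + I_c/(y_c·A) = 5.80755 + 0.755949/(5.80755 × 4.1224) = 5.80755 + 0.0315754 = 5.83913 m along the plane.
Vertically, h_p = y_p·sinθ = 5.83913 × 0.772734 = 4.51209 m.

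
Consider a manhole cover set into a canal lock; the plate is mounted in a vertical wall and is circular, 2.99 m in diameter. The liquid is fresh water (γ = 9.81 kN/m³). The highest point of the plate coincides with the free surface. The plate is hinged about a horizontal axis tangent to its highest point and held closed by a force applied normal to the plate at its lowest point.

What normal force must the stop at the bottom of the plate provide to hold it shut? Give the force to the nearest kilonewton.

P ≈ 64 kN

γ = 9.81 kN/m³.
The centroid is at the centre, 1.495 m below the top of the plate, so the centroid depth is h_c = 1.495 m.
A = π(1.495)² = 7.02154 m².
Resultant F = γ·h_c·A = 9.81 × 1.495 × 7.02154 = 102.978 kN.
I_c = πr⁴/4 = π × 1.495⁴/4 = 3.92333 m⁴.
Centre of pressure: y_p = y_c + I_c/(y_c·A) = 1.495 + 3.92333/(1.495 × 7.02154) = 1.495 + 0.37375 = 1.86875 m along the plane.
The resultant acts 1.495 + 0.37375 = 1.86875 m (along the plate) below the hinge at the top edge, so the moment about the hinge is M = F × 1.86875 = 102.978 × 1.86875 = 192.44 kN·m.
A normal force at the bottom, 2.99 m from the hinge, must supply this moment: P = 192.44/2.99 = 64.3612 kN.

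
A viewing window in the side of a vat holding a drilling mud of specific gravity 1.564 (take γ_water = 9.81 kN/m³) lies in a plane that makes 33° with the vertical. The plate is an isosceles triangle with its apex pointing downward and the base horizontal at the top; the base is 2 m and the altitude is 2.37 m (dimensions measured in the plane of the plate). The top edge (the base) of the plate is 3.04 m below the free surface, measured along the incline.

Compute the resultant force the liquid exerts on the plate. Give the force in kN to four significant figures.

γ = 1.564 × 9.81 = 15.34284 kN/m³.
The plate makes 33° with the vertical, i.e. θ = 90° − 33° = 57° to the horizontal. Measuring y along the incline from the free-surface line, vertical depth h = y·sinθ with sinθ = 0.838671.
With the apex down, the centroid sits h/3 = 2.37/3 = 0.79 m below the base (the top edge), so y_c = 3.04 + 0.79 = 3.83 m and h_c = 3.83 × 0.838671 = 3.21211 m.
A = ½ × 2 × 2.37 = 2.37 m².
Resultant F = γ·h_c·A = 15.34284 × 3.21211 × 2.37 = 116.8 kN.

F ≈ 116.8 kN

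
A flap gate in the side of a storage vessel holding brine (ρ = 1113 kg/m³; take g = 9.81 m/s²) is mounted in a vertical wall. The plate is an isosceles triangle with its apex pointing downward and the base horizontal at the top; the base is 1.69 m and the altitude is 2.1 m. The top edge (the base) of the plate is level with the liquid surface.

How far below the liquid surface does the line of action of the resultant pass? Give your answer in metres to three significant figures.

h_p = 1.05 m

γ = ρg = 1113 × 9.81 / 1000 = 10.91853 kN/m³.
With the apex down, the centroid sits h/3 = 2.1/3 = 0.7 m below the base (the top edge), so the centroid depth is h_c = 0.7 m.
A = ½ × 1.69 × 2.1 = 1.7745 m².
Resultant F = γ·h_c·A = 10.91853 × 0.7 × 1.7745 = 13.5625 kN.
I_c = b·h³/36 = 1.69 × 2.1³/36 = 0.434753 m⁴.
Centre of pressure: y_p = y_c + I_c/(y_c·A) = 0.7 + 0.434753/(0.7 × 1.7745) = 0.7 + 0.35 = 1.05 m along the plane.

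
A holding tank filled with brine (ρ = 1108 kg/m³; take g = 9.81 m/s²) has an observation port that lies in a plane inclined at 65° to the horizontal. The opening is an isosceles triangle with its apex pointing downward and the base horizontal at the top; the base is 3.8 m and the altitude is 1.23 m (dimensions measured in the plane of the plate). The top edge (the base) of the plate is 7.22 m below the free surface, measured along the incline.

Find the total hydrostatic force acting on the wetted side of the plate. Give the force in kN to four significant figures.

F ≈ 175.7 kN

γ = ρg = 1108 × 9.81 / 1000 = 10.86948 kN/m³.
Let θ = 65° be the plate's angle to the horizontal; measure y along the incline from where the plane meets the free surface. Vertical depth h = y·sinθ with sinθ = 0.906308.
With the apex down, the centroid sits h/3 = 1.23/3 = 0.41 m below the base (the top edge), so y_c = 7.22 + 0.41 = 7.63 m and h_c = 7.63 × 0.906308 = 6.91513 m.
A = ½ × 3.8 × 1.23 = 2.337 m².
Resultant F = γ·h_c·A = 10.86948 × 6.91513 × 2.337 = 175.658 kN.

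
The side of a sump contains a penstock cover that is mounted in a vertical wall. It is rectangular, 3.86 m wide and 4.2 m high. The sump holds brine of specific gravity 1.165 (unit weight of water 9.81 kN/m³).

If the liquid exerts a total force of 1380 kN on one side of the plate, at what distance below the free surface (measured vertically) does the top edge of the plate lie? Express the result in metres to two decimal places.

d_top ≈ 5.35 m

γ = 1.165 × 9.81 = 11.42865 kN/m³.
A = 3.86 × 4.2 = 16.212 m².
From F = γ·h_c·A, the centroid depth is h_c = 1380/(11.42865 × 16.212) = 7.44814 m.
The centroid lies 4.2/2 = 2.1 m below the top edge, so the top edge sits at h_top = 7.44814 − 2.1 = 5.34814 m below the surface.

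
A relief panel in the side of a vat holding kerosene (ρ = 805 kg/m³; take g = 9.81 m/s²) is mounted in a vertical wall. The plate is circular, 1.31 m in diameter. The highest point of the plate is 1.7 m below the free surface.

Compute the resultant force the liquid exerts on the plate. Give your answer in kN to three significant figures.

γ = ρg = 805 × 9.81 / 1000 = 7.89705 kN/m³.
The centroid is at the centre, 0.655 m below the top of the plate, so the centroid depth is h_c = 1.7 + 0.655 = 2.355 m.
A = π(0.655)² = 1.34782 m².
Resultant F = γ·h_c·A = 7.89705 × 2.355 × 1.34782 = 25.0662 kN.

F ≈ 25.1 kN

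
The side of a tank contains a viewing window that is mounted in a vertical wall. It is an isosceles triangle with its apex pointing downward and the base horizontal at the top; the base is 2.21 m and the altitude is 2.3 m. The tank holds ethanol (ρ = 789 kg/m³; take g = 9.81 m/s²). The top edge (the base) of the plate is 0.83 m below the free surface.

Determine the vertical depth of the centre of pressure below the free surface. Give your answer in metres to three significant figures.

h_p = 1.78 m

γ = ρg = 789 × 9.81 / 1000 = 7.74009 kN/m³.
With the apex down, the centroid sits h/3 = 2.3/3 = 0.766667 m below the base (the top edge), so the centroid depth is h_c = 0.83 + 0.766667 = 1.59667 m.
A = ½ × 2.21 × 2.3 = 2.5415 m².
Resultant F = γ·h_c·A = 7.74009 × 1.59667 × 2.5415 = 31.4088 kN.
I_c = b·h³/36 = 2.21 × 2.3³/36 = 0.746919 m⁴.
Centre of pressure: y_p = y_c + I_c/(y_c·A) = 1.59667 + 0.746919/(1.59667 × 2.5415) = 1.59667 + 0.184064 = 1.78073 m along the plane.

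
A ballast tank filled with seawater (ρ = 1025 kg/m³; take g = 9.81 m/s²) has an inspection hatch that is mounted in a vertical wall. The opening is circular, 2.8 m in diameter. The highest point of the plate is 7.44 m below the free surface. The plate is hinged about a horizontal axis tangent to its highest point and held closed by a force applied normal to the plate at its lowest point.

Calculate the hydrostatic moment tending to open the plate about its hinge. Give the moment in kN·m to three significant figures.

M ≈ 797 kN·m

γ = ρg = 1025 × 9.81 / 1000 = 10.05525 kN/m³.
The centroid is at the centre, 1.4 m below the top of the plate, so the centroid depth is h_c = 7.44 + 1.4 = 8.84 m.
A = π(1.4)² = 6.15752 m².
Resultant F = γ·h_c·A = 10.05525 × 8.84 × 6.15752 = 547.332 kN.
I_c = πr⁴/4 = π × 1.4⁴/4 = 3.01719 m⁴.
Centre of pressure: y_p = y_c + I_c/(y_c·A) = 8.84 + 3.01719/(8.84 × 6.15752) = 8.84 + 0.05543 = 8.89543 m along the plane.
The resultant acts 1.4 + 0.05543 = 1.45543 m (along the plate) below the hinge at the top edge, so the moment about the hinge is M = F × 1.45543 = 547.332 × 1.45543 = 796.603 kN·m.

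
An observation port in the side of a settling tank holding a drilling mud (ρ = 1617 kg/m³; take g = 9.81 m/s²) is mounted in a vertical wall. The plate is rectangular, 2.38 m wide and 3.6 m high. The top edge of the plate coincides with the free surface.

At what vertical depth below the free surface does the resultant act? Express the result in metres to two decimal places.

h_p = 2.40 m

γ = ρg = 1617 × 9.81 / 1000 = 15.86277 kN/m³.
The centroid lies 3.6/2 = 1.8 m below the top edge, so the centroid depth is h_c = 1.8 m.
A = 2.38 × 3.6 = 8.568 m².
Resultant F = γ·h_c·A = 15.86277 × 1.8 × 8.568 = 244.642 kN.
I_c = b·h³/12 = 2.38 × 3.6³/12 = 9.25344 m⁴.
Centre of pressure: y_p = y_c + I_c/(y_c·A) = 1.8 + 9.25344/(1.8 × 8.568) = 1.8 + 0.6 = 2.4 m along the plane.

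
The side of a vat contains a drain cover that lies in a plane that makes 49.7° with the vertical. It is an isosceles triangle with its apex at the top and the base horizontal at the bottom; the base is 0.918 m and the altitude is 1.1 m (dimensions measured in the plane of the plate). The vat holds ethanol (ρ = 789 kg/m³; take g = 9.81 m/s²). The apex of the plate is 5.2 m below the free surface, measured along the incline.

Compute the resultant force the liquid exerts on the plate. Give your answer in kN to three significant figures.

γ = ρg = 789 × 9.81 / 1000 = 7.74009 kN/m³.
The plate makes 49.7° with the vertical, i.e. θ = 90° − 49.7° = 40.3° to the horizontal. Measuring y along the incline from the free-surface line, vertical depth h = y·sinθ with sinθ = 0.646790.
With the apex up, the centroid sits 2h/3 = 2 × 1.1/3 = 0.733333 m below the apex, so y_c = 5.2 + 0.733333 = 5.93333 m and h_c = 5.93333 × 0.646790 = 3.83762 m.
A = ½ × 0.918 × 1.1 = 0.5049 m².
Resultant F = γ·h_c·A = 7.74009 × 3.83762 × 0.5049 = 14.9973 kN.

F ≈ 15.0 kN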